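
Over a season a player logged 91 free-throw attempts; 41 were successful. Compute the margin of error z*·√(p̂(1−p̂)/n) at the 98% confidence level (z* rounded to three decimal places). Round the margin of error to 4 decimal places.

Sample proportion p̂ = 41/91 = 0.45055.
Standard error of p̂: √(0.247555/91) = √0.002720381 = 0.052157.
z* = 2.326 at the 98% level.
Margin of error = z*·SE = 2.326 × 0.052157 = 0.1213.

ME = 0.1213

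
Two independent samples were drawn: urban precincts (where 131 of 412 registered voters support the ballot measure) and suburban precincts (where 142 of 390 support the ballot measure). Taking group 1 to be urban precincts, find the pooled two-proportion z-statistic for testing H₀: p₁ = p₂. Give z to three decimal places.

z = -1.378

p̂₁ = 131/412 = 0.31796, p̂₂ = 142/390 = 0.36410.
Pooled p̂ = (131+142)/(412+390) = 273/802 = 0.34040.
Pooled SE = √[0.2245275·0.00499129] ≈ 0.033477.
z = -0.04614/0.033477 = -1.378.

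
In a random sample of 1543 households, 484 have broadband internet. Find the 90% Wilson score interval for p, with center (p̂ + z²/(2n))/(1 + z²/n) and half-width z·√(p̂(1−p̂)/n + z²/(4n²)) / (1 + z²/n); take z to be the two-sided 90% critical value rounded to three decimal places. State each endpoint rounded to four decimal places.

(0.2946, 0.3334)

Here p̂ = 484/1543 = 0.31367 and z = 1.645 (z² = 2.706025).
1 + z²/n = 1.001754.
Adjusted center: (0.31367 + z²/(2n))/1.001754 = 0.31400.
Radicand: p̂(1−p̂)/n + z²/(4n²) = 0.000139522 + 0.000000284 = 0.000139806.
Half-width = 1.645·√0.000139806/1.001754 = 0.01942.
So the interval runs from 0.2946 to 0.3334.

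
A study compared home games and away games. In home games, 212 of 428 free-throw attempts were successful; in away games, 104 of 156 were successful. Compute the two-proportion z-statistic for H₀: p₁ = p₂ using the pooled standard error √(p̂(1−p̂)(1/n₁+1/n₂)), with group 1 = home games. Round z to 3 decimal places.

Sample proportions: p̂₁ = 212/428 = 0.49533 and p̂₂ = 104/156 = 0.66667.
Pooled p̂ = (212+104)/(428+156) = 316/584 = 0.54110.
SE = √[p̂(1−p̂)(1/n₁+1/n₂)] = √[0.54110·0.45890·(1/428+1/156)] ≈ 0.046604.
z = -0.17134/0.046604 = -3.677.

z = -3.677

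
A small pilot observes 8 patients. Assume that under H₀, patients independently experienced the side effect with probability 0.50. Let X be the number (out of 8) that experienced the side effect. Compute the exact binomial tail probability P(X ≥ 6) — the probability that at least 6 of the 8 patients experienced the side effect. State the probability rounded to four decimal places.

X ~ Binomial(n=8, p=0.50).
P(X ≥ 6) = C(8,6)·0.50^6·0.50^2 + C(8,7)·0.50^7·0.50^1 + C(8,8)·0.50^8·0.50^0.
= 0.109375 + 0.031250 + 0.003906 = 0.1445.

P = 0.1445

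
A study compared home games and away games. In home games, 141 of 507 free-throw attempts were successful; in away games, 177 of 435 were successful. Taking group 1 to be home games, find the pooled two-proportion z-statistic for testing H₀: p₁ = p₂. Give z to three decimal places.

p̂₁ = 141/507 = 0.27811, p̂₂ = 177/435 = 0.40690.
Pooling: p̂ = 318/942 = 0.33758.
SE = √[p̂(1−p̂)(1/n₁+1/n₂)] = √[0.33758·0.66242·(1/507+1/435)] ≈ 0.030905.
z = (p̂₁ − p̂₂)/SE = (0.27811 − 0.40690)/0.030905 = -0.12879/0.030905 = -4.167.

z = -4.167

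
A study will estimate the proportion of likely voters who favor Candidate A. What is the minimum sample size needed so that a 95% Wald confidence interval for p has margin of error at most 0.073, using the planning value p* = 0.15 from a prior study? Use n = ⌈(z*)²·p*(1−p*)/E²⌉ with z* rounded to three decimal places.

The 95% critical value is z* = 1.960.
p*(1−p*) = 0.15·0.85 = 0.1275.
(z*)²·p*(1−p*)/E² = 3.841600·0.1275/0.005329 = 91.913.
Rounding up, n = 92.

n = 92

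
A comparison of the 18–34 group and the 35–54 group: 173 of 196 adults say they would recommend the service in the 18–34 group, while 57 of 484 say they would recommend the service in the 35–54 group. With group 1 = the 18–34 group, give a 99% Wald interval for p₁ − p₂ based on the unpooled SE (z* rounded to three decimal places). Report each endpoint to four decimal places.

(0.6947, 0.8351)

p̂₁ = 0.88265, p̂₂ = 0.11777, so the observed difference is 0.76488.
Unpooled SE = √(p̂₁(1−p̂₁)/n₁ + p̂₂(1−p̂₂)/n₂) = √(0.000528452 + 0.000214668) = 0.027260.
The 99% critical value is z* = 2.576. Margin = 2.576·0.027260 = 0.07022.
So the interval runs from 0.6947 to 0.8351.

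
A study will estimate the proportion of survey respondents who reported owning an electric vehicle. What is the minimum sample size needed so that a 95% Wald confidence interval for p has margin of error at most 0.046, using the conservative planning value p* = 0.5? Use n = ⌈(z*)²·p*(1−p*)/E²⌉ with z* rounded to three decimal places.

n = 454

The 95% critical value is z* = 1.960.
p*(1−p*) = 0.50·0.50 = 0.2500.
(z*)²·p*(1−p*)/E² = 3.841600·0.2500/0.002116 = 453.875.
⌈453.875⌉ = 454.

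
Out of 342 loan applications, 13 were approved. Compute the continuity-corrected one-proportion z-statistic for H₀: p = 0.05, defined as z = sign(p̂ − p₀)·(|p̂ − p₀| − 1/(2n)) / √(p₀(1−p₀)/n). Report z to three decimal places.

With x = 13 successes in n = 342, p̂ = 0.03801. p̂ − p₀ = -0.011988.
Continuity correction 1/(2n) = 1/684 = 0.001462.
Corrected numerator: |-0.011988| − 0.001462 = 0.010526.
Null standard error: √(0.05·0.95/342) = √0.000138889 = 0.011785.
z = (−)0.010526/0.011785 = -0.893.

z = -0.893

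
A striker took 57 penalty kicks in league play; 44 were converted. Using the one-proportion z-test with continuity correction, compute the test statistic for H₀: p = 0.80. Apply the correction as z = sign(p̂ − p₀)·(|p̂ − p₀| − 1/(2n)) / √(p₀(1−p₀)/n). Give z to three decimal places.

z = -0.364

p̂ = 44/57 = 0.77193. p̂ − p₀ = -0.028070.
1/(2n) = 0.008772.
Corrected numerator: |-0.028070| − 0.008772 = 0.019298.
Under H₀, SE = √(p₀(1−p₀)/n) = √(0.80·0.20/57) = √0.002807018 = 0.052981.
z = (−)0.019298/0.052981 = -0.364.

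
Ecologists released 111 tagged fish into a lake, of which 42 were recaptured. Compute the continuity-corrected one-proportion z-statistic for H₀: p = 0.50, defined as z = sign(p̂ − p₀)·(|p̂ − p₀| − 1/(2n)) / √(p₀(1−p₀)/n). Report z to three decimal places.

p̂ = 42/111 = 0.37838. p̂ − p₀ = -0.121622.
1/(2n) = 0.004505.
Corrected numerator: |-0.121622| − 0.004505 = 0.117117.
Null standard error: √(0.50·0.50/111) = √0.002252252 = 0.047458.
z = (−)0.117117/0.047458 = -2.468.

z = -2.468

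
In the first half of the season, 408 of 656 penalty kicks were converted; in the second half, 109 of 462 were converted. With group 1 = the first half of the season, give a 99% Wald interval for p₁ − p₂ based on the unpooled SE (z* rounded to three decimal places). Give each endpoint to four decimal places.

(0.3155, 0.4565)

p̂₁ = 408/656 = 0.62195, p̂₂ = 109/462 = 0.23593; p̂₁ − p̂₂ = 0.38602.
Unpooled SE = √(p̂₁(1−p̂₁)/n₁ + p̂₂(1−p̂₂)/n₂) = √(0.000358427 + 0.000390189) = 0.027361.
The 99% critical value is z* = 2.576. Margin = 2.576·0.027361 = 0.07048.
Interval: 0.38602 ± 0.07048 → (0.3155, 0.4565).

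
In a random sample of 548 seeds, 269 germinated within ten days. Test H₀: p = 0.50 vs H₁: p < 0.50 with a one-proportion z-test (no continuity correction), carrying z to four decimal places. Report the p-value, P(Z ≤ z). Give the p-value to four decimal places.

p-value = 0.3346

With x = 269 successes in n = 548, p̂ = 0.49088.
Null standard error: √(0.50·0.50/548) = √0.000456204 = 0.021359.
Test statistic (full precision, shown to 4 dp): z = (269/548 − 0.50)/SE₀ ≈ -0.4272.
p-value = P(Z ≤ z) with z = -0.4272 → 0.3346.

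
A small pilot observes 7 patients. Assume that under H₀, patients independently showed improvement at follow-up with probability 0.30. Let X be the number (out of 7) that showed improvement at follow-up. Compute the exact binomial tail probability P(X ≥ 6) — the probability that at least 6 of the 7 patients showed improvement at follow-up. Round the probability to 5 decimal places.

X is binomial with n = 7 and p = 0.30.
P(X ≥ 6) = C(7,6)·0.30^6·0.70^1 + C(7,7)·0.30^7·0.70^0.
= 0.003572 + 0.000219 = 0.00379.

P = 0.00379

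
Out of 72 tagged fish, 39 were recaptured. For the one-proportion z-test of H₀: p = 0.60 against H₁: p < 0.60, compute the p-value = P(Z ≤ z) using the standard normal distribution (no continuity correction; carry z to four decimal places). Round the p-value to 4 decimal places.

p-value = 0.1562

The sample proportion is 39/72 = 0.54167.
Null standard error: √(0.60·0.40/72) = √0.003333333 = 0.057735.
Test statistic (full precision, shown to 4 dp): z = (39/72 − 0.60)/SE₀ ≈ -1.0104.
p-value = P(Z ≤ z) with z = -1.0104 → 0.1562.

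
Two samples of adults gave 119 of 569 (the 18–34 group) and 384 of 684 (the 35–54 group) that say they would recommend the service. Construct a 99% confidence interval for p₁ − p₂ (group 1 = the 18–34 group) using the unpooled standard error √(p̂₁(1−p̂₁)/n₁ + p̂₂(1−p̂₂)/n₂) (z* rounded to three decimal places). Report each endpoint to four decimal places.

p̂₁ = 119/569 = 0.20914, p̂₂ = 384/684 = 0.56140; p̂₁ − p̂₂ = -0.35226.
SE = √(0.000290685 + 0.000359985) = √0.000650670 = 0.025508.
The 99% critical value is z* = 2.576. Margin of error = 0.06571.
CI: -0.35226 ± 0.06571 = (-0.4180, -0.2866).

(-0.4180, -0.2866)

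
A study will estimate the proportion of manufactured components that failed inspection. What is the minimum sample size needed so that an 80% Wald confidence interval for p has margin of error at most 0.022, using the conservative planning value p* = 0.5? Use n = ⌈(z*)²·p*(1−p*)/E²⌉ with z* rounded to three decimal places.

The 80% critical value is z* = 1.282.
p*(1−p*) = 0.50·0.50 = 0.2500.
Required n before rounding: 1.643524 × 0.2500 / 0.022² = 848.928.
⌈848.928⌉ = 849.

n = 849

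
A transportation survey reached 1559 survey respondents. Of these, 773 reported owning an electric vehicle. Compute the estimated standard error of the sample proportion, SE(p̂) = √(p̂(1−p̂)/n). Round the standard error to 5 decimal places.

p̂ = 773/1559 = 0.49583.
p̂(1−p̂) = 0.49583·0.50417 = 0.249983.
Dividing by n and taking the root: √0.000160348 = 0.01266.

SE = 0.01266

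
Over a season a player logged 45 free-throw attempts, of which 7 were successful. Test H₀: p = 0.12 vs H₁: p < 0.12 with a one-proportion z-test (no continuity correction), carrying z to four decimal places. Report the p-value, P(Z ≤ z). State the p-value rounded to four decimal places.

p-value = 0.7685

The sample proportion is 7/45 = 0.15556.
SE₀ = √(0.12·0.88/45) = 0.048442.
z = (p̂ − p₀)/SE = (7/45 − 0.12)/0.048442 ≈ 0.7340.
p-value = P(Z ≤ z) with z = 0.7340 → 0.7685.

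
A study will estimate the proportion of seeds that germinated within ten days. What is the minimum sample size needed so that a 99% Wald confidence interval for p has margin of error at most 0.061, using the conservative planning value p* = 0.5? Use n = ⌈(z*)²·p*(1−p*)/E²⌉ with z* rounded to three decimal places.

z* = 2.576 at the 99% level.
p*(1−p*) = 0.2500.
(z*)²·p*(1−p*)/E² = 6.635776·0.2500/0.003721 = 445.833.
⌈445.833⌉ = 446.

n = 446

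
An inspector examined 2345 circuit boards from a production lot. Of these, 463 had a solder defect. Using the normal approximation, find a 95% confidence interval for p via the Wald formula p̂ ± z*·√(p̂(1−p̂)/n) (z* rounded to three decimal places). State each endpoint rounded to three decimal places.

(0.181, 0.214)

The sample proportion is 463/2345 = 0.19744.
SE = √(p̂(1−p̂)/n) = √(0.158458/2345) = 0.008220.
For 95% confidence, z* = 1.960.
Margin of error: 1.960 × 0.008220 = 0.01611.
So the interval runs from 0.181 to 0.214.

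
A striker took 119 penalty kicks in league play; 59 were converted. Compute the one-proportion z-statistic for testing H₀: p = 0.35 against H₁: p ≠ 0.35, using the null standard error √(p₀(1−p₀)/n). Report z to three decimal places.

z = 3.335

With x = 59 successes in n = 119, p̂ = 0.49580.
SE₀ = √(0.35·0.65/119) = 0.043724.
z = (p̂ − p₀)/SE = (0.49580 − 0.35)/0.043724 = 3.335.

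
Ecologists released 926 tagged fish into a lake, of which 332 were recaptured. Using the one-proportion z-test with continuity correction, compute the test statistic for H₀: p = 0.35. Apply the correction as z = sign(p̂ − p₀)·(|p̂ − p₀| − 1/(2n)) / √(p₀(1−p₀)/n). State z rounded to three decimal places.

The sample proportion is 332/926 = 0.35853. p̂ − p₀ = 0.008531.
Continuity correction 1/(2n) = 1/1852 = 0.000540.
Corrected numerator: |0.008531| − 0.000540 = 0.007991.
SE₀ = √(0.35·0.65/926) = 0.015674.
z = +0.007991/0.015674 = 0.510.

z = 0.510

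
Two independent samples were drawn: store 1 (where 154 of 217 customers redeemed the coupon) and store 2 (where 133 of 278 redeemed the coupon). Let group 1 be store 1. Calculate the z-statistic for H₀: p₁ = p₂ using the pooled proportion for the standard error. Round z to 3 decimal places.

p̂₁ = 154/217 = 0.70968, p̂₂ = 133/278 = 0.47842.
Pooling: p̂ = 287/495 = 0.57980.
SE = √[p̂(1−p̂)(1/n₁+1/n₂)] = √[0.57980·0.42020·(1/217+1/278)] ≈ 0.044711.
z = (p̂₁ − p̂₂)/SE = (0.70968 − 0.47842)/0.044711 = 0.23126/0.044711 = 5.172.

z = 5.172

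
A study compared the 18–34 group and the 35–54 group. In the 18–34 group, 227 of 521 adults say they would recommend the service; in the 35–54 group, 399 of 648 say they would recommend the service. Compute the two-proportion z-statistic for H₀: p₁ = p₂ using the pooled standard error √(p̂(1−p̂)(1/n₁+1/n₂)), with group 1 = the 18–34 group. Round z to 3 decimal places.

Sample proportions: p̂₁ = 227/521 = 0.43570 and p̂₂ = 399/648 = 0.61574.
Pooling: p̂ = 626/1169 = 0.53550.
SE = √[p̂(1−p̂)(1/n₁+1/n₂)] = √[0.53550·0.46450·(1/521+1/648)] ≈ 0.029348.
z = -0.18004/0.029348 = -6.135.

z = -6.135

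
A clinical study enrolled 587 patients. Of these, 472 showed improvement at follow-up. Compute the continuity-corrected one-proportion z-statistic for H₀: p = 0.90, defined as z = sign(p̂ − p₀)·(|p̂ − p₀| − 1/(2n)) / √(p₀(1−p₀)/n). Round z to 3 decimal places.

The sample proportion is 472/587 = 0.80409. p̂ − p₀ = -0.095911.
1/(2n) = 0.000852.
Corrected numerator: |-0.095911| − 0.000852 = 0.095059.
Null standard error: √(0.90·0.10/587) = √0.000153322 = 0.012382.
z = (−)0.095059/0.012382 = -7.677.

z = -7.677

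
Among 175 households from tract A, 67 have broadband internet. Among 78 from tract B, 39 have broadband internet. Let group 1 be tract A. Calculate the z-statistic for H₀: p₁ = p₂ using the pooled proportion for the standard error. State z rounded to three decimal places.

z = -1.744

p̂₁ = 67/175 = 0.38286, p̂₂ = 39/78 = 0.50000.
Pooled p̂ = (67+39)/(175+78) = 106/253 = 0.41897.
Pooled SE = √[0.2434345·0.01853480] ≈ 0.067171.
z = (p̂₁ − p̂₂)/SE = (0.38286 − 0.50000)/0.067171 = -0.11714/0.067171 = -1.744.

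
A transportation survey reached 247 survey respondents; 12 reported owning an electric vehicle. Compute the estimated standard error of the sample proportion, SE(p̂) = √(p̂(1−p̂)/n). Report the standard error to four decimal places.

p̂ = 12/247 = 0.04858.
p̂(1−p̂) = 0.04858·0.95142 = 0.046220.
SE = √(0.046220/247) = √0.000187126 = 0.0137.

SE = 0.0137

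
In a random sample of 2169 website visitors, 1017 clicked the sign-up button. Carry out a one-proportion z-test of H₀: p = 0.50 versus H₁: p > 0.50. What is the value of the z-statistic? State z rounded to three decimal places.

Sample proportion p̂ = 1017/2169 = 0.46888.
Null standard error: √(0.50·0.50/2169) = √0.000115260 = 0.010736.
z = (0.46888 − 0.50)/0.010736 = -0.03112/0.010736 = -2.899.

z = -2.899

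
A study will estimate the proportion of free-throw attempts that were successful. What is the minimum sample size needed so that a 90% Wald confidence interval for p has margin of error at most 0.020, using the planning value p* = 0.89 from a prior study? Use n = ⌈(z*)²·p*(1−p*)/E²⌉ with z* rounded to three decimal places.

z* = 1.645 at the 90% level.
p*(1−p*) = 0.89·0.11 = 0.0979.
(z*)²·p*(1−p*)/E² = 2.706025·0.0979/0.000400 = 662.300.
Rounding up, n = 663.

n = 663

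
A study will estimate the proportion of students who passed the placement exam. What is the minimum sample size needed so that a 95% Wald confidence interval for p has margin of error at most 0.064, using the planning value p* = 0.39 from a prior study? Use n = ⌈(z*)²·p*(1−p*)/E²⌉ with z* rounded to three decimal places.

n = 224

For 95% confidence, z* = 1.960.
p*(1−p*) = 0.39·0.61 = 0.2379.
(z*)²·p*(1−p*)/E² = 3.841600·0.2379/0.004096 = 223.124.
⌈223.124⌉ = 224.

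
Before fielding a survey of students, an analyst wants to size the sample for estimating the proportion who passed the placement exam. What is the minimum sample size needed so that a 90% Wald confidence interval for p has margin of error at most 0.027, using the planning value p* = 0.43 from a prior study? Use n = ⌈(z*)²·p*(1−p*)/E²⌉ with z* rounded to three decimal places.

z* = 1.645 at the 90% level.
p*(1−p*) = 0.43·0.57 = 0.2451.
(z*)²·p*(1−p*)/E² = 2.706025·0.2451/0.000729 = 909.803.
Rounding up, n = 910.

n = 910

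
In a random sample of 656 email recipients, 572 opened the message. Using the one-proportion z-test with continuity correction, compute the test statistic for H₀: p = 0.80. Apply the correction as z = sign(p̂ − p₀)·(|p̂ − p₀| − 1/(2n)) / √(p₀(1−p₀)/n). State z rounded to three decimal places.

p̂ = 572/656 = 0.87195. p̂ − p₀ = 0.071951.
Continuity correction 1/(2n) = 1/1312 = 0.000762.
Corrected numerator: |0.071951| − 0.000762 = 0.071189.
SE₀ = √(0.80·0.20/656) = 0.015617.
z = +0.071189/0.015617 = 4.558.

z = 4.558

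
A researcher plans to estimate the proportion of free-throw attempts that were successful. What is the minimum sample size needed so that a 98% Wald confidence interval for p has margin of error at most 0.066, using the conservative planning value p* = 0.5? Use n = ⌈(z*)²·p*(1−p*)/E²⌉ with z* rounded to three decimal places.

The 98% critical value is z* = 2.326.
p*(1−p*) = 0.50·0.50 = 0.2500.
(z*)²·p*(1−p*)/E² = 5.410276·0.2500/0.004356 = 310.507.
Rounding up, n = 311.

n = 311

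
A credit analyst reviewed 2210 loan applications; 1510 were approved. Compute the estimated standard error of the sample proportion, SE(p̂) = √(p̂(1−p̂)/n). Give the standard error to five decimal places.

With x = 1510 successes in n = 2210, p̂ = 0.68326.
p̂(1−p̂) = 0.216416.
Dividing by n and taking the root: √0.000097926 = 0.00990.

SE = 0.00990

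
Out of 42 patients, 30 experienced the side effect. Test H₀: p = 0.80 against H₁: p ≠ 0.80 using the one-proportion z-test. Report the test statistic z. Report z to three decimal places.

With x = 30 successes in n = 42, p̂ = 0.71429.
SE₀ = √(0.80·0.20/42) = 0.061721.
z = (0.71429 − 0.80)/0.061721 = -0.08571/0.061721 = -1.389.

z = -1.389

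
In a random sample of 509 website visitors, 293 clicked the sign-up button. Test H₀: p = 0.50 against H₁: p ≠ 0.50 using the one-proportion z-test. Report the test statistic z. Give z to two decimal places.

The sample proportion is 293/509 = 0.57564.
Null standard error: √(0.50·0.50/509) = √0.000491159 = 0.022162.
Test statistic: z = 0.07564/0.022162 = 3.41.

z = 3.41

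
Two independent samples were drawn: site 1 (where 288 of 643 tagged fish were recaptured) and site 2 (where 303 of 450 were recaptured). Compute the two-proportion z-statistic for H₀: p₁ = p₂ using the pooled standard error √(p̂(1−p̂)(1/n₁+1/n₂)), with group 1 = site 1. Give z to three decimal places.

z = -7.360

p̂₁ = 288/643 = 0.44790, p̂₂ = 303/450 = 0.67333.
Pooling: p̂ = 591/1093 = 0.54071.
SE = √[p̂(1−p̂)(1/n₁+1/n₂)] = √[0.54071·0.45929·(1/643+1/450)] ≈ 0.030628.
z = (p̂₁ − p̂₂)/SE = (0.44790 − 0.67333)/0.030628 = -0.22543/0.030628 = -7.360.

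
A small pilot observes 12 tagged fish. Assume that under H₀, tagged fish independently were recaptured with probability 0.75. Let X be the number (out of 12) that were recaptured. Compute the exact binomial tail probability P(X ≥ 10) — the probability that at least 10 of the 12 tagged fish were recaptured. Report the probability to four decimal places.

P = 0.3907

X ~ Binomial(n=12, p=0.75).
P(X ≥ 10) = C(12,10)·0.75^10·0.25^2 + C(12,11)·0.75^11·0.25^1 + C(12,12)·0.75^12·0.25^0.
= 0.232293 + 0.126705 + 0.031676 = 0.3907.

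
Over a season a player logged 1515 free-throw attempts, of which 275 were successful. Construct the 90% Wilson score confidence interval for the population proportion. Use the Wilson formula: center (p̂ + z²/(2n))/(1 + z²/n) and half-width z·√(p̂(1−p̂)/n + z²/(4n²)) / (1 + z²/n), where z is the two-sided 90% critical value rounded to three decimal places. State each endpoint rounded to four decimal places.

(0.1658, 0.1984)

Here p̂ = 275/1515 = 0.18152 and z = 1.645 (z² = 2.706025).
Denominator 1 + z²/n = 1 + 2.706025/1515 = 1.001786.
Adjusted center: (0.18152 + z²/(2n))/1.001786 = 0.18209.
Radicand: p̂(1−p̂)/n + z²/(4n²) = 0.000098066 + 0.000000295 = 0.000098361.
Half-width = z·√(radicand)/denom = 1.645·0.009918/1.001786 = 0.01629.
CI: 0.18209 ± 0.01629 = (0.1658, 0.1984).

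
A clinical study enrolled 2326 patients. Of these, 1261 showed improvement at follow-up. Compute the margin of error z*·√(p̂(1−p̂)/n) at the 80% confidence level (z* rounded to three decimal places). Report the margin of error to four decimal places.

p̂ = 1261/2326 = 0.54213.
Standard error of p̂: √(0.248225/2326) = √0.000106717 = 0.010330.
For 80% confidence, z* = 1.282.
So ME = 0.0132.

ME = 0.0132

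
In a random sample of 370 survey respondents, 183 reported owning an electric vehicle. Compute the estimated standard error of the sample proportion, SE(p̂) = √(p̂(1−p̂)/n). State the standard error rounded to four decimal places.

SE = 0.0260

Sample proportion p̂ = 183/370 = 0.49459.
p̂(1−p̂) = 0.249971.
SE = √(0.249971/370) = 0.0260.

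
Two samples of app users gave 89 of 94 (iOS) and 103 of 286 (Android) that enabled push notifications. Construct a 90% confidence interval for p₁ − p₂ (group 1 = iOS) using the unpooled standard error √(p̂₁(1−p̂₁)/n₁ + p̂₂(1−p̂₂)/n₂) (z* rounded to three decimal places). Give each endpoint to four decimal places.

p̂₁ = 0.94681, p̂₂ = 0.36014, so the observed difference is 0.58667.
SE = √(0.000535768 + 0.000805731) = √0.001341499 = 0.036626.
The 90% critical value is z* = 1.645. Margin of error = 0.06025.
CI: 0.58667 ± 0.06025 = (0.5264, 0.6469).

(0.5264, 0.6469)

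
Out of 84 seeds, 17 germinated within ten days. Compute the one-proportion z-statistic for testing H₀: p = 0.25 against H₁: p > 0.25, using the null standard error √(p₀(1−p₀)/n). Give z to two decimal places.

Sample proportion p̂ = 17/84 = 0.20238.
Under H₀, SE = √(p₀(1−p₀)/n) = √(0.25·0.75/84) = √0.002232143 = 0.047246.
z = (p̂ − p₀)/SE = (0.20238 − 0.25)/0.047246 = -1.01.

z = -1.01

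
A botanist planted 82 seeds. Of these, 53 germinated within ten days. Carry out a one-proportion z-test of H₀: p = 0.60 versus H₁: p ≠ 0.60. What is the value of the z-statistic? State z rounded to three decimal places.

z = 0.857

The sample proportion is 53/82 = 0.64634.
Null standard error: √(0.60·0.40/82) = √0.002926829 = 0.054100.
z = (0.64634 − 0.60)/0.054100 = 0.04634/0.054100 = 0.857.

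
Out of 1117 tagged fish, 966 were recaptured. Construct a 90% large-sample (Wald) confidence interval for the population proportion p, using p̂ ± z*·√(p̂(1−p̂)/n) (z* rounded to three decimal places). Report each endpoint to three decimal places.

(0.848, 0.882)

The sample proportion is 966/1117 = 0.86482.
Standard error of p̂: √(0.116909/1117) = √0.000104663 = 0.010231.
The 90% critical value is z* = 1.645.
Margin = 1.645·0.010231 = 0.01683.
Interval: 0.86482 ± 0.01683 → (0.848, 0.882).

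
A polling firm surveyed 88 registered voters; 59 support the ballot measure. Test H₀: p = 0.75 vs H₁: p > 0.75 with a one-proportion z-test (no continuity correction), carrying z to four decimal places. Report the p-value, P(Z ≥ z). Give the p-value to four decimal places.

The sample proportion is 59/88 = 0.67045.
Null standard error: √(0.75·0.25/88) = √0.002130682 = 0.046159.
z = (p̂ − p₀)/SE = (59/88 − 0.75)/0.046159 ≈ -1.7233.
p-value = P(Z ≥ z) with z = -1.7233 → 0.9576.

p-value = 0.9576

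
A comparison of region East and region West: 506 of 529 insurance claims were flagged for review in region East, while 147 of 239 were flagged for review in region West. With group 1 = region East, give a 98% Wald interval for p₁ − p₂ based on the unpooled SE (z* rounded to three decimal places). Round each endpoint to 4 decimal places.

(0.2654, 0.4175)

p̂₁ = 506/529 = 0.95652, p̂₂ = 147/239 = 0.61506; p̂₁ − p̂₂ = 0.34146.
Unpooled SE = √(p̂₁(1−p̂₁)/n₁ + p̂₂(1−p̂₂)/n₂) = √(0.000078616 + 0.000990630) = 0.032699.
z* = 2.326 at the 98% level. Margin of error = 0.07606.
Interval: 0.34146 ± 0.07606 → (0.2654, 0.4175).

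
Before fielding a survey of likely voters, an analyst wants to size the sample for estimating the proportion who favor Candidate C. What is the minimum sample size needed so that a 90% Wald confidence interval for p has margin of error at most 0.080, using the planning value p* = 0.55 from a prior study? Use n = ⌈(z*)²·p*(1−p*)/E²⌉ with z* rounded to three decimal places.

z* = 1.645 at the 90% level.
p*(1−p*) = 0.2475.
Required n before rounding: 2.706025 × 0.2475 / 0.080² = 104.647.
Rounding up, n = 105.

n = 105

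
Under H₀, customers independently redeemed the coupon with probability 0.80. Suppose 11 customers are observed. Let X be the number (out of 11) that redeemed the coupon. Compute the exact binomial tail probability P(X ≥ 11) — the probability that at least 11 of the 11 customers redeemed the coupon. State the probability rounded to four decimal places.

P = 0.0859

X is binomial with n = 11 and p = 0.80.
P(X ≥ 11) = C(11,11)·0.80^11·0.20^0.
= 0.085899 = 0.0859.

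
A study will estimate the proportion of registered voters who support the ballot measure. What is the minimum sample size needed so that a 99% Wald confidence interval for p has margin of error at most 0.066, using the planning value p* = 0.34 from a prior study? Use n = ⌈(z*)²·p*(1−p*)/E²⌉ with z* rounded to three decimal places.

n = 342

The 99% critical value is z* = 2.576.
p*(1−p*) = 0.34·0.66 = 0.2244.
Required n before rounding: 6.635776 × 0.2244 / 0.066² = 341.843.
Rounding up, n = 342.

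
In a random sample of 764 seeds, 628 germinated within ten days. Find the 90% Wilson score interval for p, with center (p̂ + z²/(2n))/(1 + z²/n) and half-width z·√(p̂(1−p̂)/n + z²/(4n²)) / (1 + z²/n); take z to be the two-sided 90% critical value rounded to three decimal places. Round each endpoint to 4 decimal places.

Here p̂ = 628/764 = 0.82199 and z = 1.645 (z² = 2.706025).
Denominator 1 + z²/n = 1 + 2.706025/764 = 1.003542.
Center = (0.82199 + 0.001771)/1.003542 = 0.82085.
Radicand: p̂(1−p̂)/n + z²/(4n²) = 0.000191522 + 0.000001159 = 0.000192681.
Half-width = 1.645·√0.000192681/1.003542 = 0.02275.
CI: 0.82085 ± 0.02275 = (0.7981, 0.8436).

(0.7981, 0.8436)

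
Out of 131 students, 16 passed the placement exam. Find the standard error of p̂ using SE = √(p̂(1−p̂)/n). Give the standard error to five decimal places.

The sample proportion is 16/131 = 0.12214.
p̂(1−p̂) = 0.107222.
SE = √(0.107222/131) = √0.000818489 = 0.02861.

SE = 0.02861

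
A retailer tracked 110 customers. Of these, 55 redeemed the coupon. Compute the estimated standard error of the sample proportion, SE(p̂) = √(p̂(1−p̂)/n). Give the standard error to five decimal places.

SE = 0.04767

With x = 55 successes in n = 110, p̂ = 0.50000.
p̂(1−p̂) = 0.50000·0.50000 = 0.250000.
Dividing by n and taking the root: √0.002272727 = 0.04767.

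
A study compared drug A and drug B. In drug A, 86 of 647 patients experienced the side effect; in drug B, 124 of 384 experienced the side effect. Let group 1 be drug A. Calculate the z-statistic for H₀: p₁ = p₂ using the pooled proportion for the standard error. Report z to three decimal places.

z = -7.323

p̂₁ = 86/647 = 0.13292, p̂₂ = 124/384 = 0.32292.
Pooled p̂ = (86+124)/(647+384) = 210/1031 = 0.20369.
Pooled SE = √[0.1621979·0.00414976] ≈ 0.025944.
z = (p̂₁ − p̂₂)/SE = (0.13292 − 0.32292)/0.025944 = -0.19000/0.025944 = -7.323.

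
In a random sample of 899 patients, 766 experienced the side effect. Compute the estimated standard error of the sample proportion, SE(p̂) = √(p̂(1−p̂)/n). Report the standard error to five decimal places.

SE = 0.01184

p̂ = 766/899 = 0.85206.
p̂(1−p̂) = 0.126054.
SE = √(0.126054/899) = 0.01184.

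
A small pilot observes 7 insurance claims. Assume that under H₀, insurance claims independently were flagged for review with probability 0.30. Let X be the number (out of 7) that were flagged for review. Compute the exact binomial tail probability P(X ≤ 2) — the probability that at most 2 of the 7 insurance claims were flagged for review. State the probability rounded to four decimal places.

P = 0.6471

X is binomial with n = 7 and p = 0.30.
P(X ≤ 2) = C(7,0)·0.30^0·0.70^7 + C(7,1)·0.30^1·0.70^6 + C(7,2)·0.30^2·0.70^5.
= 0.082354 + 0.247063 + 0.317652 = 0.6471.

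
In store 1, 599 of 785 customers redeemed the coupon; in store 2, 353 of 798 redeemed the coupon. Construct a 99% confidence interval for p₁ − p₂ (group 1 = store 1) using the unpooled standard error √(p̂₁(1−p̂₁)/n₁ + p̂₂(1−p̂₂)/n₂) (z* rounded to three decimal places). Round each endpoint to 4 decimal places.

p̂₁ = 0.76306, p̂₂ = 0.44236, so the observed difference is 0.32070.
SE = √(0.000230320 + 0.000309119) = √0.000539439 = 0.023226.
The 99% critical value is z* = 2.576. Margin = 2.576·0.023226 = 0.05983.
So the interval runs from 0.2609 to 0.3805.

(0.2609, 0.3805)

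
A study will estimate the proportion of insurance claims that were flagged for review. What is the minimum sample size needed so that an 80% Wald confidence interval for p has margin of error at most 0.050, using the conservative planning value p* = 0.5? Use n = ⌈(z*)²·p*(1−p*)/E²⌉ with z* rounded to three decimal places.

The 80% critical value is z* = 1.282.
p*(1−p*) = 0.50·0.50 = 0.2500.
Required n before rounding: 1.643524 × 0.2500 / 0.050² = 164.352.
Rounding up, n = 165.

n = 165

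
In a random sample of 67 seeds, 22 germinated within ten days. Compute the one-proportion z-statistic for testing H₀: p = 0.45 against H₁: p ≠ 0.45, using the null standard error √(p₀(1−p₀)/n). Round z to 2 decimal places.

z = -2.00

With x = 22 successes in n = 67, p̂ = 0.32836.
SE₀ = √(0.45·0.55/67) = 0.060779.
Test statistic: z = -0.12164/0.060779 = -2.00.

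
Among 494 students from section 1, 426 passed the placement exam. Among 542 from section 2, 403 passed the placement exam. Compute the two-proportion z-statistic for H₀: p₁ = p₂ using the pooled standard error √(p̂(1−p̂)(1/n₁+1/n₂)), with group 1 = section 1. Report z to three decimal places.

z = 4.777

p̂₁ = 426/494 = 0.86235, p̂₂ = 403/542 = 0.74354.
Pooling: p̂ = 829/1036 = 0.80019.
SE = √[p̂(1−p̂)(1/n₁+1/n₂)] = √[0.80019·0.19981·(1/494+1/542)] ≈ 0.024873.
z = 0.11881/0.024873 = 4.777.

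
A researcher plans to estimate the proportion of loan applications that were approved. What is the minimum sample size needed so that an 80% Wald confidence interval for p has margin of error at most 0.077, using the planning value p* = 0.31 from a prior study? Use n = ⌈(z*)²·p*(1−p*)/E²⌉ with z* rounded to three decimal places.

n = 60

z* = 1.282 at the 80% level.
p*(1−p*) = 0.31·0.69 = 0.2139.
(z*)²·p*(1−p*)/E² = 1.643524·0.2139/0.005929 = 59.293.
⌈59.293⌉ = 60.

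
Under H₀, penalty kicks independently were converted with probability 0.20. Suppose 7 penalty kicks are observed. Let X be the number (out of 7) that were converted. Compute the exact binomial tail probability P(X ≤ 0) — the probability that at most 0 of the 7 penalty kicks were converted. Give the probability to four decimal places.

X ~ Binomial(n=7, p=0.20).
P(X ≤ 0) = C(7,0)·0.20^0·0.80^7.
= 0.209715 = 0.2097.

P = 0.2097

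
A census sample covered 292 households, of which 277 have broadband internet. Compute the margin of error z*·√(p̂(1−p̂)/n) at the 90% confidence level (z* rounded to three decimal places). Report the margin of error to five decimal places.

With x = 277 successes in n = 292, p̂ = 0.94863.
SE = √(p̂(1−p̂)/n) = √(0.048731/292) = 0.012918.
The 90% critical value is z* = 1.645.
Margin of error = z*·SE = 1.645 × 0.012918 = 0.02125.

ME = 0.02125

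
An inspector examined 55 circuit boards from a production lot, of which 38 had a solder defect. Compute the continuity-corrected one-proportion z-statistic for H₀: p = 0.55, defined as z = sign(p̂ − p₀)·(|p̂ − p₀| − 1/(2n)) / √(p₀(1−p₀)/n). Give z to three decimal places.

p̂ = 38/55 = 0.69091. p̂ − p₀ = 0.140909.
1/(2n) = 0.009091.
Corrected numerator: |0.140909| − 0.009091 = 0.131818.
Under H₀, SE = √(p₀(1−p₀)/n) = √(0.55·0.45/55) = √0.004500000 = 0.067082.
z = (+)0.131818/0.067082 = 1.965.

z = 1.965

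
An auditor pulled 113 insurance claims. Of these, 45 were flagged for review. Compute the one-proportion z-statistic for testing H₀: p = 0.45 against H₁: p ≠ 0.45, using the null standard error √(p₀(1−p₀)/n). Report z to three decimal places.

The sample proportion is 45/113 = 0.39823.
SE₀ = √(0.45·0.55/113) = 0.046800.
z = (p̂ − p₀)/SE = (0.39823 − 0.45)/0.046800 = -1.106.

z = -1.106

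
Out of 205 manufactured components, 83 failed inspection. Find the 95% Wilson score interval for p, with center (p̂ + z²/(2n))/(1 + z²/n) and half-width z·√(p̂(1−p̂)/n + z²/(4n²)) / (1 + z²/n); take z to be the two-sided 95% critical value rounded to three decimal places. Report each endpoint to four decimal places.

Here p̂ = 83/205 = 0.40488 and z = 1.960 (z² = 3.841600).
Denominator 1 + z²/n = 1 + 3.841600/205 = 1.018740.
Adjusted center: (0.40488 + z²/(2n))/1.018740 = 0.40663.
Radicand: p̂(1−p̂)/n + z²/(4n²) = 0.001175375 + 0.000022853 = 0.001198228.
Half-width = z·√(radicand)/denom = 1.960·0.034615/1.018740 = 0.06660.
So the interval runs from 0.3400 to 0.4732.

(0.3400, 0.4732)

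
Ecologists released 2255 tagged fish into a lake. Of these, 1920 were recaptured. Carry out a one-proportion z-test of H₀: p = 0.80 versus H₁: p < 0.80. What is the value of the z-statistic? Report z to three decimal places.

The sample proportion is 1920/2255 = 0.85144.
Under H₀, SE = √(p₀(1−p₀)/n) = √(0.80·0.20/2255) = √0.000070953 = 0.008423.
z = (0.85144 − 0.80)/0.008423 = 0.05144/0.008423 = 6.107.

z = 6.107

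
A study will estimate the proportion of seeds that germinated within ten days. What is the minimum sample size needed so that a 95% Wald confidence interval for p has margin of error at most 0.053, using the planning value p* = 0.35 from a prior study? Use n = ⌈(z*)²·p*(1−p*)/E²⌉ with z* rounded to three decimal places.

n = 312

For 95% confidence, z* = 1.960.
p*(1−p*) = 0.35·0.65 = 0.2275.
Required n before rounding: 3.841600 × 0.2275 / 0.053² = 311.130.
Rounding up, n = 312.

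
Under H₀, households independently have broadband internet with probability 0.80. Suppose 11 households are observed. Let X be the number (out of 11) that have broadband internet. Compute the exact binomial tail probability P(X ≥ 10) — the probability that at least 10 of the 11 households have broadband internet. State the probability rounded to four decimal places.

P = 0.3221

X ~ Binomial(n=11, p=0.80).
P(X ≥ 10) = C(11,10)·0.80^10·0.20^1 + C(11,11)·0.80^11·0.20^0.
= 0.236223 + 0.085899 = 0.3221.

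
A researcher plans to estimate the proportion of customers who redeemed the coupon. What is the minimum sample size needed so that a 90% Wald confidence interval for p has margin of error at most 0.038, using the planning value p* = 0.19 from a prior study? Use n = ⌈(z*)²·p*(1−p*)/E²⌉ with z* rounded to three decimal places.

For 90% confidence, z* = 1.645.
p*(1−p*) = 0.1539.
(z*)²·p*(1−p*)/E² = 2.706025·0.1539/0.001444 = 288.405.
⌈288.405⌉ = 289.

n = 289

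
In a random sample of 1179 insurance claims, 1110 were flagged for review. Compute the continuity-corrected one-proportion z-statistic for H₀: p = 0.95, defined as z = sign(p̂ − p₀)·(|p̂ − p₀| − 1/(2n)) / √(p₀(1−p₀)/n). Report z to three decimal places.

The sample proportion is 1110/1179 = 0.94148. p̂ − p₀ = -0.008524.
Continuity correction 1/(2n) = 1/2358 = 0.000424.
Corrected numerator: |-0.008524| − 0.000424 = 0.008100.
Under H₀, SE = √(p₀(1−p₀)/n) = √(0.95·0.05/1179) = √0.000040288 = 0.006347.
z = −0.008100/0.006347 = -1.276.

z = -1.276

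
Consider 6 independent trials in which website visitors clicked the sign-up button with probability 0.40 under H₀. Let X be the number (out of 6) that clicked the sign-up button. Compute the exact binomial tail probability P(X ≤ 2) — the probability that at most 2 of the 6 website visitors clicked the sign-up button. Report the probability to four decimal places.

X is binomial with n = 6 and p = 0.40.
P(X ≤ 2) = C(6,0)·0.40^0·0.60^6 + C(6,1)·0.40^1·0.60^5 + C(6,2)·0.40^2·0.60^4.
= 0.046656 + 0.186624 + 0.311040 = 0.5443.

P = 0.5443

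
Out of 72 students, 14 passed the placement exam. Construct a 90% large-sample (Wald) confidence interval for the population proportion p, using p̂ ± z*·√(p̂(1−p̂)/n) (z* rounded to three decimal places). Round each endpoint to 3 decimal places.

p̂ = 14/72 = 0.19444.
SE = √(p̂(1−p̂)/n) = √(0.156636/72) = 0.046642.
The 90% critical value is z* = 1.645.
Margin of error: 1.645 × 0.046642 = 0.07673.
Interval: 0.19444 ± 0.07673 → (0.118, 0.271).

(0.118, 0.271)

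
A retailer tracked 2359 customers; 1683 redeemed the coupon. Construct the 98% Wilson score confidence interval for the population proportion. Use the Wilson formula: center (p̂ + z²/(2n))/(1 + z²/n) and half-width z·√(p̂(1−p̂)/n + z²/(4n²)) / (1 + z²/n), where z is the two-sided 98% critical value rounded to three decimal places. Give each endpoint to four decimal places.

p̂ = 1683/2359 = 0.71344; z = 2.326, so z² = 5.410276.
Denominator 1 + z²/n = 1 + 5.410276/2359 = 1.002293.
Adjusted center: (0.71344 + z²/(2n))/1.002293 = 0.71295.
Radicand: p̂(1−p̂)/n + z²/(4n²) = 0.000086666 + 0.000000243 = 0.000086909.
Half-width = z·√(radicand)/denom = 2.326·0.009322/1.002293 = 0.02163.
Interval: 0.71295 ± 0.02163 → (0.6913, 0.7346).

(0.6913, 0.7346)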